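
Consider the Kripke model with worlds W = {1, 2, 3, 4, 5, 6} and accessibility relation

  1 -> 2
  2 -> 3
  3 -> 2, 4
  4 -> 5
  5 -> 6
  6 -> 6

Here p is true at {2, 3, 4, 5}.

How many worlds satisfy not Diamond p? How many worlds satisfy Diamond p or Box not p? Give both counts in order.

For not Diamond p:
1: Diamond p is T. ✗
2: Diamond p is T. ✗
3: Diamond p is T. ✗
4: Diamond p is T. ✗
5: Diamond p is F. ✓
6: Diamond p is F. ✓
— 2 worlds.
For Diamond p or Box not p:
1: Diamond p is T, Box not p is F. ✓
2: Diamond p is T, Box not p is F. ✓
3: Diamond p is T, Box not p is F. ✓
4: Diamond p is T, Box not p is F. ✓
5: Diamond p is F, Box not p is T. ✓
6: Diamond p is F, Box not p is T. ✓
— 6 worlds.

2 and 6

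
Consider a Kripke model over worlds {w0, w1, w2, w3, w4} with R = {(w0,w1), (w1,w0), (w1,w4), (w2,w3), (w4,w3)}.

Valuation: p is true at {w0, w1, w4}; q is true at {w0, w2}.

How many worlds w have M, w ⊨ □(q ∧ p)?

1

w0: successors {w1}; q ∧ p there: w1:F. ✗
w1: successors {w0, w4}; q ∧ p there: w0:T, w4:F. ✗
w2: successors {w3}; q ∧ p there: w3:F. ✗
w3: no successors, so □(q ∧ p) holds vacuously. ✓
w4: successors {w3}; q ∧ p there: w3:F. ✗
Satisfying worlds: {w3}.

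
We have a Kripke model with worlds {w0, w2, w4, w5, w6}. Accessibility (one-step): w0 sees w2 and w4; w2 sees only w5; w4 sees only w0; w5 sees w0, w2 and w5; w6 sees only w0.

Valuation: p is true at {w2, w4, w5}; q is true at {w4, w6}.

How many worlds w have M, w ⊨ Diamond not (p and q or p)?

w0: successors {w2, w4}; not (p and q or p) there: w2:F, w4:F. ✗
w2: successors {w5}; not (p and q or p) there: w5:F. ✗
w4: successors {w0}; not (p and q or p) there: w0:T. ✓
w5: successors {w0, w2, w5}; not (p and q or p) there: w0:T, w2:F, w5:F. ✓
w6: successors {w0}; not (p and q or p) there: w0:T. ✓
Satisfying worlds: {w4, w5, w6}.

3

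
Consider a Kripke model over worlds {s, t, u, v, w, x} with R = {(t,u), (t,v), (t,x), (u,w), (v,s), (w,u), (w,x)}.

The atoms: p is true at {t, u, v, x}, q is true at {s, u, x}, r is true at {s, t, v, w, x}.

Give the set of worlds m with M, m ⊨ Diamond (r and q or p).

{t, v, w}

s: no successors, so Diamond (r and q or p) fails. ✗
t: successors {u, v, x}; r and q or p there: u:T, v:T, x:T. ✓
u: successors {w}; r and q or p there: w:F. ✗
v: successors {s}; r and q or p there: s:T. ✓
w: successors {u, x}; r and q or p there: u:T, x:T. ✓
x: no successors, so Diamond (r and q or p) fails. ✗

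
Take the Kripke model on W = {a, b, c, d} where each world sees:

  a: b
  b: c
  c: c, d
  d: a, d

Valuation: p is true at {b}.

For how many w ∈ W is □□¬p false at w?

1

a: successors {b}; □¬p there: b:T. ✓
b: successors {c}; □¬p there: c:T. ✓
c: successors {c, d}; □¬p there: c:T, d:T. ✓
d: successors {a, d}; □¬p there: a:F, d:T. ✗
Satisfying worlds: {a, b, c}.
So □□¬p fails at the other 1 world.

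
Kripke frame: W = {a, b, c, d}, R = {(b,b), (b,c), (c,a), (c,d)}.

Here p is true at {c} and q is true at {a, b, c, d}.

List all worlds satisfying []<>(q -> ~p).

a: no successors, so []<>(q -> ~p) holds vacuously. ✓
b: successors {b, c}; <>(q -> ~p) there: b:T, c:T. ✓
c: successors {a, d}; <>(q -> ~p) there: a:F, d:F. ✗
d: no successors, so []<>(q -> ~p) holds vacuously. ✓

{a, b, d}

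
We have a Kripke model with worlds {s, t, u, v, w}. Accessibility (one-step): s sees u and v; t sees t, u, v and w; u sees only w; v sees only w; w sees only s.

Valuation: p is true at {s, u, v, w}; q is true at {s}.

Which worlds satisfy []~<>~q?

{u, v}

s: successors {u, v}; ~<>~q there: u:F, v:F. ✗
t: successors {t, u, v, w}; ~<>~q there: t:F, u:F, v:F, w:T. ✗
u: successors {w}; ~<>~q there: w:T. ✓
v: successors {w}; ~<>~q there: w:T. ✓
w: successors {s}; ~<>~q there: s:F. ✗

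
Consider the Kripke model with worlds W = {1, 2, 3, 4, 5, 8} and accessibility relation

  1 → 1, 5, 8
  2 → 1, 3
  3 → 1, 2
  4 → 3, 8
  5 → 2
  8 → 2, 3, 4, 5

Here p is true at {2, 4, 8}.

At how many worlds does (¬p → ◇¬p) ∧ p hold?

1: ¬p → ◇¬p is T, p is F. ✗
2: ¬p → ◇¬p is T, p is T. ✓
3: ¬p → ◇¬p is T, p is F. ✗
4: ¬p → ◇¬p is T, p is T. ✓
5: ¬p → ◇¬p is F, p is F. ✗
8: ¬p → ◇¬p is T, p is T. ✓
Satisfying worlds: {2, 4, 8}.

3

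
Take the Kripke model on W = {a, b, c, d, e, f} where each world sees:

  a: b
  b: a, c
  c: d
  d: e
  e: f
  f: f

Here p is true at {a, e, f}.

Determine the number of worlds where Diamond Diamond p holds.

a: successors {b}; Diamond p there: b:T. ✓
b: successors {a, c}; Diamond p there: a:F, c:F. ✗
c: successors {d}; Diamond p there: d:T. ✓
d: successors {e}; Diamond p there: e:T. ✓
e: successors {f}; Diamond p there: f:T. ✓
f: successors {f}; Diamond p there: f:T. ✓
Satisfying worlds: {a, c, d, e, f}.

5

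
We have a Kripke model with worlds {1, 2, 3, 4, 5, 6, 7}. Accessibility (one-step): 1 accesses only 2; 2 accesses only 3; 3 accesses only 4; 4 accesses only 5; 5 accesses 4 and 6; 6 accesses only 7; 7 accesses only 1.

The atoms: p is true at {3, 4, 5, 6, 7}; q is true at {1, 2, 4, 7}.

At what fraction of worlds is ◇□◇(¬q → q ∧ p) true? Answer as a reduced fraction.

4/7

1: successors {2}; □◇(¬q → q ∧ p) there: 2:T. ✓
2: successors {3}; □◇(¬q → q ∧ p) there: 3:F. ✗
3: successors {4}; □◇(¬q → q ∧ p) there: 4:T. ✓
4: successors {5}; □◇(¬q → q ∧ p) there: 5:F. ✗
5: successors {4, 6}; □◇(¬q → q ∧ p) there: 4:T, 6:T. ✓
6: successors {7}; □◇(¬q → q ∧ p) there: 7:T. ✓
7: successors {1}; □◇(¬q → q ∧ p) there: 1:F. ✗
That's 4 of 7 worlds, so 4/7.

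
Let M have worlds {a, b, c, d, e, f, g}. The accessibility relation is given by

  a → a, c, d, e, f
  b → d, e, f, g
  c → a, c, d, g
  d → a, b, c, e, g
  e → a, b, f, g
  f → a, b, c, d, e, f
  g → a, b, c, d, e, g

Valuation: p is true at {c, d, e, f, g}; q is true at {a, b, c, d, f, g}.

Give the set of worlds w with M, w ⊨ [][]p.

a: successors {a, c, d, e, f}; []p there: a:F, c:F, d:F, e:F, f:F. ✗
b: successors {d, e, f, g}; []p there: d:F, e:F, f:F, g:F. ✗
c: successors {a, c, d, g}; []p there: a:F, c:F, d:F, g:F. ✗
d: successors {a, b, c, e, g}; []p there: a:F, b:T, c:F, e:F, g:F. ✗
e: successors {a, b, f, g}; []p there: a:F, b:T, f:F, g:F. ✗
f: successors {a, b, c, d, e, f}; []p there: a:F, b:T, c:F, d:F, e:F, f:F. ✗
g: successors {a, b, c, d, e, g}; []p there: a:F, b:T, c:F, d:F, e:F, g:F. ✗

∅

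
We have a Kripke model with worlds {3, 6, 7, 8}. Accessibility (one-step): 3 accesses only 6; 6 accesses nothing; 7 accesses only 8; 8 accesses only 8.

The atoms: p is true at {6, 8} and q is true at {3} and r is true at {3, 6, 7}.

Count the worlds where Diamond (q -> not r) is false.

3: successors {6}; q -> not r there: 6:T. ✓
6: no successors, so Diamond (q -> not r) fails. ✗
7: successors {8}; q -> not r there: 8:T. ✓
8: successors {8}; q -> not r there: 8:T. ✓
Satisfying worlds: {3, 7, 8}.
So Diamond (q -> not r) fails at the other 1 world.

1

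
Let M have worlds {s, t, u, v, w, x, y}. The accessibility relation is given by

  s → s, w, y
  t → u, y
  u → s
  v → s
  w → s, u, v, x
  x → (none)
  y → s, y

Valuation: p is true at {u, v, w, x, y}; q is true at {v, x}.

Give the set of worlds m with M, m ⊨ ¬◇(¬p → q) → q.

s: ¬◇(¬p → q) is F, q is F. ✓
t: ¬◇(¬p → q) is F, q is F. ✓
u: ¬◇(¬p → q) is T, q is F. ✗
v: ¬◇(¬p → q) is T, q is T. ✓
w: ¬◇(¬p → q) is F, q is F. ✓
x: ¬◇(¬p → q) is T, q is T. ✓
y: ¬◇(¬p → q) is F, q is F. ✓

{s, t, v, w, x, y}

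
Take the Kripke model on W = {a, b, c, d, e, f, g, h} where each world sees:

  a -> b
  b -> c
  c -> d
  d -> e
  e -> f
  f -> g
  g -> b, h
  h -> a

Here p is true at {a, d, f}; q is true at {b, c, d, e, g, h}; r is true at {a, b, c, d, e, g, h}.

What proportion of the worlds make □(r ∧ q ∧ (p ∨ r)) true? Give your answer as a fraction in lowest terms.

a: successors {b}; r ∧ q ∧ (p ∨ r) there: b:T. ✓
b: successors {c}; r ∧ q ∧ (p ∨ r) there: c:T. ✓
c: successors {d}; r ∧ q ∧ (p ∨ r) there: d:T. ✓
d: successors {e}; r ∧ q ∧ (p ∨ r) there: e:T. ✓
e: successors {f}; r ∧ q ∧ (p ∨ r) there: f:F. ✗
f: successors {g}; r ∧ q ∧ (p ∨ r) there: g:T. ✓
g: successors {b, h}; r ∧ q ∧ (p ∨ r) there: b:T, h:T. ✓
h: successors {a}; r ∧ q ∧ (p ∨ r) there: a:F. ✗
That's 6 of 8 worlds, so 6/8 = 3/4.

3/4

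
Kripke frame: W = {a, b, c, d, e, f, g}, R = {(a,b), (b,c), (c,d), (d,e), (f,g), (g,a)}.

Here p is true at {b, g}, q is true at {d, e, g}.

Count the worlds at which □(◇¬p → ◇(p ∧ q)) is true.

a: successors {b}; ◇¬p → ◇(p ∧ q) there: b:F. ✗
b: successors {c}; ◇¬p → ◇(p ∧ q) there: c:F. ✗
c: successors {d}; ◇¬p → ◇(p ∧ q) there: d:F. ✗
d: successors {e}; ◇¬p → ◇(p ∧ q) there: e:T. ✓
e: no successors, so □(◇¬p → ◇(p ∧ q)) holds vacuously. ✓
f: successors {g}; ◇¬p → ◇(p ∧ q) there: g:F. ✗
g: successors {a}; ◇¬p → ◇(p ∧ q) there: a:T. ✓
Satisfying worlds: {d, e, g}.

3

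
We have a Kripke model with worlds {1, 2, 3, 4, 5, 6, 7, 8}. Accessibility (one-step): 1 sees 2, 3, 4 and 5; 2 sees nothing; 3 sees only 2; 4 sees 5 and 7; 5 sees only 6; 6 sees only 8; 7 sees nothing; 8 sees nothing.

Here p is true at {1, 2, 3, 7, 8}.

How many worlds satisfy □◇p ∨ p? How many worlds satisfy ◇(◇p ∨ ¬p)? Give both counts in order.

For □◇p ∨ p:
1: □◇p is F, p is T. ✓
2: □◇p is T, p is T. ✓
3: □◇p is F, p is T. ✓
4: □◇p is F, p is F. ✗
5: □◇p is T, p is F. ✓
6: □◇p is F, p is F. ✗
7: □◇p is T, p is T. ✓
8: □◇p is T, p is T. ✓
— 6 worlds.
For ◇(◇p ∨ ¬p):
1: successors {2, 3, 4, 5}; ◇p ∨ ¬p there: 2:F, 3:T, 4:T, 5:T. ✓
2: no successors, so ◇(◇p ∨ ¬p) fails. ✗
3: successors {2}; ◇p ∨ ¬p there: 2:F. ✗
4: successors {5, 7}; ◇p ∨ ¬p there: 5:T, 7:F. ✓
5: successors {6}; ◇p ∨ ¬p there: 6:T. ✓
6: successors {8}; ◇p ∨ ¬p there: 8:F. ✗
7: no successors, so ◇(◇p ∨ ¬p) fails. ✗
8: no successors, so ◇(◇p ∨ ¬p) fails. ✗
— 3 worlds.

6 and 3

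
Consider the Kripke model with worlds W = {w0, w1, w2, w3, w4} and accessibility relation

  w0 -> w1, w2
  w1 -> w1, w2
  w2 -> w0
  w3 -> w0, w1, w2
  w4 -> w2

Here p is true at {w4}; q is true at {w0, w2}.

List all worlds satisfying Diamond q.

{w0, w1, w2, w3, w4}

w0: successors {w1, w2}; q there: w1:F, w2:T. ✓
w1: successors {w1, w2}; q there: w1:F, w2:T. ✓
w2: successors {w0}; q there: w0:T. ✓
w3: successors {w0, w1, w2}; q there: w0:T, w1:F, w2:T. ✓
w4: successors {w2}; q there: w2:T. ✓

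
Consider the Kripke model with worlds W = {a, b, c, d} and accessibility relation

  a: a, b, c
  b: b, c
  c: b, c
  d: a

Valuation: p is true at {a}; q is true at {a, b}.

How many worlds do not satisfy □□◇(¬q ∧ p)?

4

a: successors {a, b, c}; □◇(¬q ∧ p) there: a:F, b:F, c:F. ✗
b: successors {b, c}; □◇(¬q ∧ p) there: b:F, c:F. ✗
c: successors {b, c}; □◇(¬q ∧ p) there: b:F, c:F. ✗
d: successors {a}; □◇(¬q ∧ p) there: a:F. ✗
Satisfying worlds: ∅.
So □□◇(¬q ∧ p) fails at the other 4 worlds.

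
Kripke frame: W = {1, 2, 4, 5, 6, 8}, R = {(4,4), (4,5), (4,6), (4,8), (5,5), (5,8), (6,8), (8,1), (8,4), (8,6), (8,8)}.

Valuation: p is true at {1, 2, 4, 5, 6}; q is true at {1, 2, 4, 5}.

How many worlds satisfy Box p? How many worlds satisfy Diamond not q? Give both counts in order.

2 and 4

For Box p:
1: no successors, so Box p holds vacuously. ✓
2: no successors, so Box p holds vacuously. ✓
4: successors {4, 5, 6, 8}; p there: 4:T, 5:T, 6:T, 8:F. ✗
5: successors {5, 8}; p there: 5:T, 8:F. ✗
6: successors {8}; p there: 8:F. ✗
8: successors {1, 4, 6, 8}; p there: 1:T, 4:T, 6:T, 8:F. ✗
— 2 worlds.
For Diamond not q:
1: no successors, so Diamond not q fails. ✗
2: no successors, so Diamond not q fails. ✗
4: successors {4, 5, 6, 8}; not q there: 4:F, 5:F, 6:T, 8:T. ✓
5: successors {5, 8}; not q there: 5:F, 8:T. ✓
6: successors {8}; not q there: 8:T. ✓
8: successors {1, 4, 6, 8}; not q there: 1:F, 4:F, 6:T, 8:T. ✓
— 4 worlds.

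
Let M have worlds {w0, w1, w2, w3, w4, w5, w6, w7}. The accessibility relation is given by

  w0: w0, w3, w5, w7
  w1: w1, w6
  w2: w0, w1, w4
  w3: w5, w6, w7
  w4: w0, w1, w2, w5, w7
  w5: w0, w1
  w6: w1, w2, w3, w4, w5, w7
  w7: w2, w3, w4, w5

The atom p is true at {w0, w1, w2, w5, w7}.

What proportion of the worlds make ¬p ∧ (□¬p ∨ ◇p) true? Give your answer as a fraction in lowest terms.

w0: ¬p is F, □¬p ∨ ◇p is T. ✗
w1: ¬p is F, □¬p ∨ ◇p is T. ✗
w2: ¬p is F, □¬p ∨ ◇p is T. ✗
w3: ¬p is T, □¬p ∨ ◇p is T. ✓
w4: ¬p is T, □¬p ∨ ◇p is T. ✓
w5: ¬p is F, □¬p ∨ ◇p is T. ✗
w6: ¬p is T, □¬p ∨ ◇p is T. ✓
w7: ¬p is F, □¬p ∨ ◇p is T. ✗
That's 3 of 8 worlds, so 3/8.

3/8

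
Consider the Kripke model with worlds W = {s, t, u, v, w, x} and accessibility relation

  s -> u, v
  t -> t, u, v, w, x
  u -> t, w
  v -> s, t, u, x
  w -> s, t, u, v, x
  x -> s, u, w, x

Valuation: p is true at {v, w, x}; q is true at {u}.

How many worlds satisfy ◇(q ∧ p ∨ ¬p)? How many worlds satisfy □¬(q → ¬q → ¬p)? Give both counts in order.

6 and 0

For ◇(q ∧ p ∨ ¬p):
s: successors {u, v}; q ∧ p ∨ ¬p there: u:T, v:F. ✓
t: successors {t, u, v, w, x}; q ∧ p ∨ ¬p there: t:T, u:T, v:F, w:F, x:F. ✓
u: successors {t, w}; q ∧ p ∨ ¬p there: t:T, w:F. ✓
v: successors {s, t, u, x}; q ∧ p ∨ ¬p there: s:T, t:T, u:T, x:F. ✓
w: successors {s, t, u, v, x}; q ∧ p ∨ ¬p there: s:T, t:T, u:T, v:F, x:F. ✓
x: successors {s, u, w, x}; q ∧ p ∨ ¬p there: s:T, u:T, w:F, x:F. ✓
— 6 worlds.
For □¬(q → ¬q → ¬p):
s: successors {u, v}; ¬(q → ¬q → ¬p) there: u:F, v:F. ✗
t: successors {t, u, v, w, x}; ¬(q → ¬q → ¬p) there: t:F, u:F, v:F, w:F, x:F. ✗
u: successors {t, w}; ¬(q → ¬q → ¬p) there: t:F, w:F. ✗
v: successors {s, t, u, x}; ¬(q → ¬q → ¬p) there: s:F, t:F, u:F, x:F. ✗
w: successors {s, t, u, v, x}; ¬(q → ¬q → ¬p) there: s:F, t:F, u:F, v:F, x:F. ✗
x: successors {s, u, w, x}; ¬(q → ¬q → ¬p) there: s:F, u:F, w:F, x:F. ✗
— 0 worlds.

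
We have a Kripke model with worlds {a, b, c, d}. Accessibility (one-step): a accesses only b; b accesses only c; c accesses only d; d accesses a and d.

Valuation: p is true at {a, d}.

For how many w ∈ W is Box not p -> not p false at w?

1

a: Box not p is T, not p is F. ✗
b: Box not p is T, not p is T. ✓
c: Box not p is F, not p is T. ✓
d: Box not p is F, not p is F. ✓
Satisfying worlds: {b, c, d}.
So Box not p -> not p fails at the other 1 world.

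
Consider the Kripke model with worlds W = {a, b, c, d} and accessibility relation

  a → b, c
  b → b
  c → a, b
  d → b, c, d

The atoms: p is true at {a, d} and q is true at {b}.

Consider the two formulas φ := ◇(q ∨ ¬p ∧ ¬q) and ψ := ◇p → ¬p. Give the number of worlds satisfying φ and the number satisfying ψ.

For ◇(q ∨ ¬p ∧ ¬q):
a: successors {b, c}; q ∨ ¬p ∧ ¬q there: b:T, c:T. ✓
b: successors {b}; q ∨ ¬p ∧ ¬q there: b:T. ✓
c: successors {a, b}; q ∨ ¬p ∧ ¬q there: a:F, b:T. ✓
d: successors {b, c, d}; q ∨ ¬p ∧ ¬q there: b:T, c:T, d:F. ✓
— 4 worlds.
For ◇p → ¬p:
a: ◇p is F, ¬p is F. ✓
b: ◇p is F, ¬p is T. ✓
c: ◇p is T, ¬p is T. ✓
d: ◇p is T, ¬p is F. ✗
— 3 worlds.

4 and 3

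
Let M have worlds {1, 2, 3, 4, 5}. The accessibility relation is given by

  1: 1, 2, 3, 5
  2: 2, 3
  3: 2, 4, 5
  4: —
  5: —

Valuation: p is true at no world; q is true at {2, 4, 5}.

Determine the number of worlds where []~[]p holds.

3

1: successors {1, 2, 3, 5}; ~[]p there: 1:T, 2:T, 3:T, 5:F. ✗
2: successors {2, 3}; ~[]p there: 2:T, 3:T. ✓
3: successors {2, 4, 5}; ~[]p there: 2:T, 4:F, 5:F. ✗
4: no successors, so []~[]p holds vacuously. ✓
5: no successors, so []~[]p holds vacuously. ✓
Satisfying worlds: {2, 4, 5}.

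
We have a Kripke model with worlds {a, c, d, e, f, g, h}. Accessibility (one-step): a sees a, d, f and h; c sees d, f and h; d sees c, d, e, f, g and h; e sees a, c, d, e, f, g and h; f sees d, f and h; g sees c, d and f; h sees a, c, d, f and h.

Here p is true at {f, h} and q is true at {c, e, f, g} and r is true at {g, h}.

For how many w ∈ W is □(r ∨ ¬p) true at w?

0

a: successors {a, d, f, h}; r ∨ ¬p there: a:T, d:T, f:F, h:T. ✗
c: successors {d, f, h}; r ∨ ¬p there: d:T, f:F, h:T. ✗
d: successors {c, d, e, f, g, h}; r ∨ ¬p there: c:T, d:T, e:T, f:F, g:T, h:T. ✗
e: successors {a, c, d, e, f, g, h}; r ∨ ¬p there: a:T, c:T, d:T, e:T, f:F, g:T, h:T. ✗
f: successors {d, f, h}; r ∨ ¬p there: d:T, f:F, h:T. ✗
g: successors {c, d, f}; r ∨ ¬p there: c:T, d:T, f:F. ✗
h: successors {a, c, d, f, h}; r ∨ ¬p there: a:T, c:T, d:T, f:F, h:T. ✗
Satisfying worlds: ∅.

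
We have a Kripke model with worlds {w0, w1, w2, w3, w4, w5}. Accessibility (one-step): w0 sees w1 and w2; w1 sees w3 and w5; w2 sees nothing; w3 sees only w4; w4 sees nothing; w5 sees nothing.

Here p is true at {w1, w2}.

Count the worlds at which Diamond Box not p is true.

w0: successors {w1, w2}; Box not p there: w1:T, w2:T. ✓
w1: successors {w3, w5}; Box not p there: w3:T, w5:T. ✓
w2: no successors, so Diamond Box not p fails. ✗
w3: successors {w4}; Box not p there: w4:T. ✓
w4: no successors, so Diamond Box not p fails. ✗
w5: no successors, so Diamond Box not p fails. ✗
Satisfying worlds: {w0, w1, w3}.

3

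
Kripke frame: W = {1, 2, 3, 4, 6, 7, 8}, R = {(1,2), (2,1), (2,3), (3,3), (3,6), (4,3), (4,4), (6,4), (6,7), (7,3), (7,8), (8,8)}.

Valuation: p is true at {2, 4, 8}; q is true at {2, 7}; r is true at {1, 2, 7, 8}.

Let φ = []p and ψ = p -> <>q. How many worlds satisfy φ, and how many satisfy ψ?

2 and 4

For []p:
1: successors {2}; p there: 2:T. ✓
2: successors {1, 3}; p there: 1:F, 3:F. ✗
3: successors {3, 6}; p there: 3:F, 6:F. ✗
4: successors {3, 4}; p there: 3:F, 4:T. ✗
6: successors {4, 7}; p there: 4:T, 7:F. ✗
7: successors {3, 8}; p there: 3:F, 8:T. ✗
8: successors {8}; p there: 8:T. ✓
— 2 worlds.
For p -> <>q:
1: p is F, <>q is T. ✓
2: p is T, <>q is F. ✗
3: p is F, <>q is F. ✓
4: p is T, <>q is F. ✗
6: p is F, <>q is T. ✓
7: p is F, <>q is F. ✓
8: p is T, <>q is F. ✗
— 4 worlds.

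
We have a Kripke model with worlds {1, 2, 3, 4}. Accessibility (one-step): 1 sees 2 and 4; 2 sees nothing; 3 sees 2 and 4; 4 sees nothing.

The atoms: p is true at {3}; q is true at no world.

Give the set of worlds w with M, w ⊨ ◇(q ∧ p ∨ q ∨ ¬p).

{1, 3}

1: successors {2, 4}; q ∧ p ∨ q ∨ ¬p there: 2:T, 4:T. ✓
2: no successors, so ◇(q ∧ p ∨ q ∨ ¬p) fails. ✗
3: successors {2, 4}; q ∧ p ∨ q ∨ ¬p there: 2:T, 4:T. ✓
4: no successors, so ◇(q ∧ p ∨ q ∨ ¬p) fails. ✗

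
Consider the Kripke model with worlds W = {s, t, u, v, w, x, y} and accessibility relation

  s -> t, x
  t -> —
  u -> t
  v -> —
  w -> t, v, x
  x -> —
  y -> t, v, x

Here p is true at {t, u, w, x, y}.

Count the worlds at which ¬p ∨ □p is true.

5

s: ¬p is T, □p is T. ✓
t: ¬p is F, □p is T. ✓
u: ¬p is F, □p is T. ✓
v: ¬p is T, □p is T. ✓
w: ¬p is F, □p is F. ✗
x: ¬p is F, □p is T. ✓
y: ¬p is F, □p is F. ✗
Satisfying worlds: {s, t, u, v, x}.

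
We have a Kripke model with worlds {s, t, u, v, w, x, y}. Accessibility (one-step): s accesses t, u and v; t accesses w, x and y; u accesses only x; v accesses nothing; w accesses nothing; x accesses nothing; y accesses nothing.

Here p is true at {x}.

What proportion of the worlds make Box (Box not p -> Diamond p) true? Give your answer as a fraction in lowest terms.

s: successors {t, u, v}; Box not p -> Diamond p there: t:T, u:T, v:F. ✗
t: successors {w, x, y}; Box not p -> Diamond p there: w:F, x:F, y:F. ✗
u: successors {x}; Box not p -> Diamond p there: x:F. ✗
v: no successors, so Box (Box not p -> Diamond p) holds vacuously. ✓
w: no successors, so Box (Box not p -> Diamond p) holds vacuously. ✓
x: no successors, so Box (Box not p -> Diamond p) holds vacuously. ✓
y: no successors, so Box (Box not p -> Diamond p) holds vacuously. ✓
That's 4 of 7 worlds, so 4/7.

4/7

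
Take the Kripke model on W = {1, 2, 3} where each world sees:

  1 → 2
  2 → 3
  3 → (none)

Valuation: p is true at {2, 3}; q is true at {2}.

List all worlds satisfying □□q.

{2, 3}

1: successors {2}; □q there: 2:F. ✗
2: successors {3}; □q there: 3:T. ✓
3: no successors, so □□q holds vacuously. ✓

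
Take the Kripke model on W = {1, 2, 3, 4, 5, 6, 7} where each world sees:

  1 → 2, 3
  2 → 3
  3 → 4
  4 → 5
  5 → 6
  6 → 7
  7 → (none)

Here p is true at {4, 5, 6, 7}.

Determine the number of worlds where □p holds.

1: successors {2, 3}; p there: 2:F, 3:F. ✗
2: successors {3}; p there: 3:F. ✗
3: successors {4}; p there: 4:T. ✓
4: successors {5}; p there: 5:T. ✓
5: successors {6}; p there: 6:T. ✓
6: successors {7}; p there: 7:T. ✓
7: no successors, so □p holds vacuously. ✓
Satisfying worlds: {3, 4, 5, 6, 7}.

5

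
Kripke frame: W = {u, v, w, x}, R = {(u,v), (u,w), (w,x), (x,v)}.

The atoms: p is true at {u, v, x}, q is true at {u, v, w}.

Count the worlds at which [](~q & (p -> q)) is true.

1

u: successors {v, w}; ~q & (p -> q) there: v:F, w:F. ✗
v: no successors, so [](~q & (p -> q)) holds vacuously. ✓
w: successors {x}; ~q & (p -> q) there: x:F. ✗
x: successors {v}; ~q & (p -> q) there: v:F. ✗
Satisfying worlds: {v}.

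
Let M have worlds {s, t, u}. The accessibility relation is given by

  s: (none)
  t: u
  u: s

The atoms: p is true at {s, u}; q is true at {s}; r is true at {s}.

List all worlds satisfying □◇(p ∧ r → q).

s: no successors, so □◇(p ∧ r → q) holds vacuously. ✓
t: successors {u}; ◇(p ∧ r → q) there: u:T. ✓
u: successors {s}; ◇(p ∧ r → q) there: s:F. ✗

{s, t}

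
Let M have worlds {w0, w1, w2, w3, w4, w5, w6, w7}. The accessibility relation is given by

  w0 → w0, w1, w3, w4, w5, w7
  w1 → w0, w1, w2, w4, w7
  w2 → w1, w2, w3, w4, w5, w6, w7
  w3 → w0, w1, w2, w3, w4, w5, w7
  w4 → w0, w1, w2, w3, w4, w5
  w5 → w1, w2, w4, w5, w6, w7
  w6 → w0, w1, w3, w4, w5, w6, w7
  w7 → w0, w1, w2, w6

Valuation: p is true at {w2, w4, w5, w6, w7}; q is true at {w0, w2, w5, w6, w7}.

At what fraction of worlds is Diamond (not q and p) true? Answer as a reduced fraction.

7/8

w0: successors {w0, w1, w3, w4, w5, w7}; not q and p there: w0:F, w1:F, w3:F, w4:T, w5:F, w7:F. ✓
w1: successors {w0, w1, w2, w4, w7}; not q and p there: w0:F, w1:F, w2:F, w4:T, w7:F. ✓
w2: successors {w1, w2, w3, w4, w5, w6, w7}; not q and p there: w1:F, w2:F, w3:F, w4:T, w5:F, w6:F, w7:F. ✓
w3: successors {w0, w1, w2, w3, w4, w5, w7}; not q and p there: w0:F, w1:F, w2:F, w3:F, w4:T, w5:F, w7:F. ✓
w4: successors {w0, w1, w2, w3, w4, w5}; not q and p there: w0:F, w1:F, w2:F, w3:F, w4:T, w5:F. ✓
w5: successors {w1, w2, w4, w5, w6, w7}; not q and p there: w1:F, w2:F, w4:T, w5:F, w6:F, w7:F. ✓
w6: successors {w0, w1, w3, w4, w5, w6, w7}; not q and p there: w0:F, w1:F, w3:F, w4:T, w5:F, w6:F, w7:F. ✓
w7: successors {w0, w1, w2, w6}; not q and p there: w0:F, w1:F, w2:F, w6:F. ✗
That's 7 of 8 worlds, so 7/8.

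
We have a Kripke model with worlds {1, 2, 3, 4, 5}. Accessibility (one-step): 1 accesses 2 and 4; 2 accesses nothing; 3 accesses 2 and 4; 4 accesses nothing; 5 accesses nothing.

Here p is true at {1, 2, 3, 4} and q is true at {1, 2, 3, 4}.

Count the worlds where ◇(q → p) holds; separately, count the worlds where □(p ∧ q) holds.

2 and 5

For ◇(q → p):
1: successors {2, 4}; q → p there: 2:T, 4:T. ✓
2: no successors, so ◇(q → p) fails. ✗
3: successors {2, 4}; q → p there: 2:T, 4:T. ✓
4: no successors, so ◇(q → p) fails. ✗
5: no successors, so ◇(q → p) fails. ✗
— 2 worlds.
For □(p ∧ q):
1: successors {2, 4}; p ∧ q there: 2:T, 4:T. ✓
2: no successors, so □(p ∧ q) holds vacuously. ✓
3: successors {2, 4}; p ∧ q there: 2:T, 4:T. ✓
4: no successors, so □(p ∧ q) holds vacuously. ✓
5: no successors, so □(p ∧ q) holds vacuously. ✓
— 5 worlds.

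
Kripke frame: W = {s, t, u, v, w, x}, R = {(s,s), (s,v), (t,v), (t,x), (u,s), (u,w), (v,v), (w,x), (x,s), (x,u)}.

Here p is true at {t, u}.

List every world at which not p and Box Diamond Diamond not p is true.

{s, v, w, x}

s: not p is T, Box Diamond Diamond not p is T. ✓
t: not p is F, Box Diamond Diamond not p is T. ✗
u: not p is F, Box Diamond Diamond not p is T. ✗
v: not p is T, Box Diamond Diamond not p is T. ✓
w: not p is T, Box Diamond Diamond not p is T. ✓
x: not p is T, Box Diamond Diamond not p is T. ✓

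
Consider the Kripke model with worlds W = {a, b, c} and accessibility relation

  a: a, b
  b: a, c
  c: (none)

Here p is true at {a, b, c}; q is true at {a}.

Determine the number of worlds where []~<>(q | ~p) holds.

a: successors {a, b}; ~<>(q | ~p) there: a:F, b:F. ✗
b: successors {a, c}; ~<>(q | ~p) there: a:F, c:T. ✗
c: no successors, so []~<>(q | ~p) holds vacuously. ✓
Satisfying worlds: {c}.

1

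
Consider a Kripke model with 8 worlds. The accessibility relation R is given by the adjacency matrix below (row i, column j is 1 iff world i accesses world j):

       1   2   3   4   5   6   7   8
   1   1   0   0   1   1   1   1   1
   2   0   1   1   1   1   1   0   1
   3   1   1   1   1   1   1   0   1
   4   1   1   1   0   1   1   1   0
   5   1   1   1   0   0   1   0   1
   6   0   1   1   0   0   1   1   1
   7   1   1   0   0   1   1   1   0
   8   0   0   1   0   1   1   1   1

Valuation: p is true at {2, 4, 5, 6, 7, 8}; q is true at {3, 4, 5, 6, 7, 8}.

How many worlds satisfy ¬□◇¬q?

1: □◇¬q is F. ✓
2: □◇¬q is F. ✓
3: □◇¬q is F. ✓
4: □◇¬q is T. ✗
5: □◇¬q is F. ✓
6: □◇¬q is F. ✓
7: □◇¬q is T. ✗
8: □◇¬q is F. ✓
Satisfying worlds: {1, 2, 3, 5, 6, 8}.

6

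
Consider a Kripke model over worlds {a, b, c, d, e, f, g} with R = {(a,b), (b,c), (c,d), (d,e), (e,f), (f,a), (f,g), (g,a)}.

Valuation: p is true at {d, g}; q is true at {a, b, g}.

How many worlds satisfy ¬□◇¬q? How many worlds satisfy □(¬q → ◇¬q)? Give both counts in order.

For ¬□◇¬q:
a: □◇¬q is T. ✗
b: □◇¬q is T. ✗
c: □◇¬q is T. ✗
d: □◇¬q is T. ✗
e: □◇¬q is F. ✓
f: □◇¬q is F. ✓
g: □◇¬q is F. ✓
— 3 worlds.
For □(¬q → ◇¬q):
a: successors {b}; ¬q → ◇¬q there: b:T. ✓
b: successors {c}; ¬q → ◇¬q there: c:T. ✓
c: successors {d}; ¬q → ◇¬q there: d:T. ✓
d: successors {e}; ¬q → ◇¬q there: e:T. ✓
e: successors {f}; ¬q → ◇¬q there: f:F. ✗
f: successors {a, g}; ¬q → ◇¬q there: a:T, g:T. ✓
g: successors {a}; ¬q → ◇¬q there: a:T. ✓
— 6 worlds.

3 and 6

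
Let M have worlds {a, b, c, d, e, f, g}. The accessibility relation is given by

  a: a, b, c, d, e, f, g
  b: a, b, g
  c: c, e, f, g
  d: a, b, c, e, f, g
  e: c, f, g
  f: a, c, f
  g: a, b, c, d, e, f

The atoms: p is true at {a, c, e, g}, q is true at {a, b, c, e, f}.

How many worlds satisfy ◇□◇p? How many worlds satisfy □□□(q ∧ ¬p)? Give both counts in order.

For ◇□◇p:
a: successors {a, b, c, d, e, f, g}; □◇p there: a:T, b:T, c:T, d:T, e:T, f:T, g:T. ✓
b: successors {a, b, g}; □◇p there: a:T, b:T, g:T. ✓
c: successors {c, e, f, g}; □◇p there: c:T, e:T, f:T, g:T. ✓
d: successors {a, b, c, e, f, g}; □◇p there: a:T, b:T, c:T, e:T, f:T, g:T. ✓
e: successors {c, f, g}; □◇p there: c:T, f:T, g:T. ✓
f: successors {a, c, f}; □◇p there: a:T, c:T, f:T. ✓
g: successors {a, b, c, d, e, f}; □◇p there: a:T, b:T, c:T, d:T, e:T, f:T. ✓
— 7 worlds.
For □□□(q ∧ ¬p):
a: successors {a, b, c, d, e, f, g}; □□(q ∧ ¬p) there: a:F, b:F, c:F, d:F, e:F, f:F, g:F. ✗
b: successors {a, b, g}; □□(q ∧ ¬p) there: a:F, b:F, g:F. ✗
c: successors {c, e, f, g}; □□(q ∧ ¬p) there: c:F, e:F, f:F, g:F. ✗
d: successors {a, b, c, e, f, g}; □□(q ∧ ¬p) there: a:F, b:F, c:F, e:F, f:F, g:F. ✗
e: successors {c, f, g}; □□(q ∧ ¬p) there: c:F, f:F, g:F. ✗
f: successors {a, c, f}; □□(q ∧ ¬p) there: a:F, c:F, f:F. ✗
g: successors {a, b, c, d, e, f}; □□(q ∧ ¬p) there: a:F, b:F, c:F, d:F, e:F, f:F. ✗
— 0 worlds.

7 and 0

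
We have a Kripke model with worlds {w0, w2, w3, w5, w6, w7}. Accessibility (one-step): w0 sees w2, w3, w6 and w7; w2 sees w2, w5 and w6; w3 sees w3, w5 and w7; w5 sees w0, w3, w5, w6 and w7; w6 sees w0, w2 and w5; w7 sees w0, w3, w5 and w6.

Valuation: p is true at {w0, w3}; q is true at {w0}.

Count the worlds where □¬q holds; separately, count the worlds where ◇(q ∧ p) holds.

3 and 3

For □¬q:
w0: successors {w2, w3, w6, w7}; ¬q there: w2:T, w3:T, w6:T, w7:T. ✓
w2: successors {w2, w5, w6}; ¬q there: w2:T, w5:T, w6:T. ✓
w3: successors {w3, w5, w7}; ¬q there: w3:T, w5:T, w7:T. ✓
w5: successors {w0, w3, w5, w6, w7}; ¬q there: w0:F, w3:T, w5:T, w6:T, w7:T. ✗
w6: successors {w0, w2, w5}; ¬q there: w0:F, w2:T, w5:T. ✗
w7: successors {w0, w3, w5, w6}; ¬q there: w0:F, w3:T, w5:T, w6:T. ✗
— 3 worlds.
For ◇(q ∧ p):
w0: successors {w2, w3, w6, w7}; q ∧ p there: w2:F, w3:F, w6:F, w7:F. ✗
w2: successors {w2, w5, w6}; q ∧ p there: w2:F, w5:F, w6:F. ✗
w3: successors {w3, w5, w7}; q ∧ p there: w3:F, w5:F, w7:F. ✗
w5: successors {w0, w3, w5, w6, w7}; q ∧ p there: w0:T, w3:F, w5:F, w6:F, w7:F. ✓
w6: successors {w0, w2, w5}; q ∧ p there: w0:T, w2:F, w5:F. ✓
w7: successors {w0, w3, w5, w6}; q ∧ p there: w0:T, w3:F, w5:F, w6:F. ✓
— 3 worlds.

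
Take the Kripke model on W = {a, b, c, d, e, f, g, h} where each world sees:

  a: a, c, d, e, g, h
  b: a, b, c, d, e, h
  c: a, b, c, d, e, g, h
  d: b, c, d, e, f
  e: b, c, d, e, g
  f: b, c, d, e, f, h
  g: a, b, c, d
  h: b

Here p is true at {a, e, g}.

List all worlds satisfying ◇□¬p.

a: successors {a, c, d, e, g, h}; □¬p there: a:F, c:F, d:F, e:F, g:F, h:T. ✓
b: successors {a, b, c, d, e, h}; □¬p there: a:F, b:F, c:F, d:F, e:F, h:T. ✓
c: successors {a, b, c, d, e, g, h}; □¬p there: a:F, b:F, c:F, d:F, e:F, g:F, h:T. ✓
d: successors {b, c, d, e, f}; □¬p there: b:F, c:F, d:F, e:F, f:F. ✗
e: successors {b, c, d, e, g}; □¬p there: b:F, c:F, d:F, e:F, g:F. ✗
f: successors {b, c, d, e, f, h}; □¬p there: b:F, c:F, d:F, e:F, f:F, h:T. ✓
g: successors {a, b, c, d}; □¬p there: a:F, b:F, c:F, d:F. ✗
h: successors {b}; □¬p there: b:F. ✗

{a, b, c, f}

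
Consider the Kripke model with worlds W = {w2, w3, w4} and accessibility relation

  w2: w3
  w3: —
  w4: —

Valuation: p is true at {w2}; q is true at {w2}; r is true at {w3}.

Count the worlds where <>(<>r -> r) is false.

w2: successors {w3}; <>r -> r there: w3:T. ✓
w3: no successors, so <>(<>r -> r) fails. ✗
w4: no successors, so <>(<>r -> r) fails. ✗
Satisfying worlds: {w2}.
So <>(<>r -> r) fails at the other 2 worlds.

2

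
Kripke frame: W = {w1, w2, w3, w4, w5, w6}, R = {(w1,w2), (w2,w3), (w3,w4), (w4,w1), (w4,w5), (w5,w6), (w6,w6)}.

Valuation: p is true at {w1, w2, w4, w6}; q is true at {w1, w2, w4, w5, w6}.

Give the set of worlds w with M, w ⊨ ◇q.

w1: successors {w2}; q there: w2:T. ✓
w2: successors {w3}; q there: w3:F. ✗
w3: successors {w4}; q there: w4:T. ✓
w4: successors {w1, w5}; q there: w1:T, w5:T. ✓
w5: successors {w6}; q there: w6:T. ✓
w6: successors {w6}; q there: w6:T. ✓

{w1, w3, w4, w5, w6}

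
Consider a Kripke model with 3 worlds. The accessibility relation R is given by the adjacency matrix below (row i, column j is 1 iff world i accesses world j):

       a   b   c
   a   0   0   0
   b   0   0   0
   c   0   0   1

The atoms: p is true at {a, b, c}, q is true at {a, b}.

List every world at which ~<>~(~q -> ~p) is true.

{a, b}

a: <>~(~q -> ~p) is F. ✓
b: <>~(~q -> ~p) is F. ✓
c: <>~(~q -> ~p) is T. ✗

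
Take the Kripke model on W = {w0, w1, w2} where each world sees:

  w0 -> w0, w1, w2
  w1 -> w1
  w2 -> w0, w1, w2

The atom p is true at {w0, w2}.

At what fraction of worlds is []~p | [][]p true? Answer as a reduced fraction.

1/3

w0: []~p is F, [][]p is F. ✗
w1: []~p is T, [][]p is F. ✓
w2: []~p is F, [][]p is F. ✗
That's 1 of 3 worlds, so 1/3.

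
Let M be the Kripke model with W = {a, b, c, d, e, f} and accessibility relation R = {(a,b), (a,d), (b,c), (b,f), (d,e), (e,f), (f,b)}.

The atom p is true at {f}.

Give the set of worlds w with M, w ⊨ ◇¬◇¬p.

{b, d}

a: successors {b, d}; ¬◇¬p there: b:F, d:F. ✗
b: successors {c, f}; ¬◇¬p there: c:T, f:F. ✓
c: no successors, so ◇¬◇¬p fails. ✗
d: successors {e}; ¬◇¬p there: e:T. ✓
e: successors {f}; ¬◇¬p there: f:F. ✗
f: successors {b}; ¬◇¬p there: b:F. ✗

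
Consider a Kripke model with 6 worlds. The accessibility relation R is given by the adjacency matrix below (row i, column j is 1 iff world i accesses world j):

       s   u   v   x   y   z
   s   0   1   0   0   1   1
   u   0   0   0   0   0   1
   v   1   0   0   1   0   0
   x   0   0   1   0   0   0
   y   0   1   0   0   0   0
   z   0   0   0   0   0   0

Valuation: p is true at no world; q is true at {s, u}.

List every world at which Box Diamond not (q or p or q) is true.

{v, x, y, z}

s: successors {u, y, z}; Diamond not (q or p or q) there: u:T, y:F, z:F. ✗
u: successors {z}; Diamond not (q or p or q) there: z:F. ✗
v: successors {s, x}; Diamond not (q or p or q) there: s:T, x:T. ✓
x: successors {v}; Diamond not (q or p or q) there: v:T. ✓
y: successors {u}; Diamond not (q or p or q) there: u:T. ✓
z: no successors, so Box Diamond not (q or p or q) holds vacuously. ✓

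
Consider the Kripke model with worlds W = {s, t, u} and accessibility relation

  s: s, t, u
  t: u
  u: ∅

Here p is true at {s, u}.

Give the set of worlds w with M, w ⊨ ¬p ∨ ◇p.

s: ¬p is F, ◇p is T. ✓
t: ¬p is T, ◇p is T. ✓
u: ¬p is F, ◇p is F. ✗

{s, t}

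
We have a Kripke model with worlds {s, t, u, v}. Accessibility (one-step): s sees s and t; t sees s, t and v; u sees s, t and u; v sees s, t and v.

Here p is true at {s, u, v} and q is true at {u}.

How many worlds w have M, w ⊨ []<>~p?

s: successors {s, t}; <>~p there: s:T, t:T. ✓
t: successors {s, t, v}; <>~p there: s:T, t:T, v:T. ✓
u: successors {s, t, u}; <>~p there: s:T, t:T, u:T. ✓
v: successors {s, t, v}; <>~p there: s:T, t:T, v:T. ✓
Satisfying worlds: {s, t, u, v}.

4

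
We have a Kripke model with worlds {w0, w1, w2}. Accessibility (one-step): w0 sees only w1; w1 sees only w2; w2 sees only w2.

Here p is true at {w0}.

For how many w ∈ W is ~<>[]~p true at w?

0

w0: <>[]~p is T. ✗
w1: <>[]~p is T. ✗
w2: <>[]~p is T. ✗
Satisfying worlds: ∅.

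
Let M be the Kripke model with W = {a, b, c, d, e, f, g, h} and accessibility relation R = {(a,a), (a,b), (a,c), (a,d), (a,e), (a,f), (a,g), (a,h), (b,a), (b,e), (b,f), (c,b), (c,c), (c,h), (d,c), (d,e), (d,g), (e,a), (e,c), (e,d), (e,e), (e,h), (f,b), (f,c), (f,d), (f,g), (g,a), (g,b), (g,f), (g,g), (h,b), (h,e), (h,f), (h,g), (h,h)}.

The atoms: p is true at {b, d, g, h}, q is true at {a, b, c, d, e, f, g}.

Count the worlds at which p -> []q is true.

a: p is F, []q is F. ✓
b: p is T, []q is T. ✓
c: p is F, []q is F. ✓
d: p is T, []q is T. ✓
e: p is F, []q is F. ✓
f: p is F, []q is T. ✓
g: p is T, []q is T. ✓
h: p is T, []q is F. ✗
Satisfying worlds: {a, b, c, d, e, f, g}.

7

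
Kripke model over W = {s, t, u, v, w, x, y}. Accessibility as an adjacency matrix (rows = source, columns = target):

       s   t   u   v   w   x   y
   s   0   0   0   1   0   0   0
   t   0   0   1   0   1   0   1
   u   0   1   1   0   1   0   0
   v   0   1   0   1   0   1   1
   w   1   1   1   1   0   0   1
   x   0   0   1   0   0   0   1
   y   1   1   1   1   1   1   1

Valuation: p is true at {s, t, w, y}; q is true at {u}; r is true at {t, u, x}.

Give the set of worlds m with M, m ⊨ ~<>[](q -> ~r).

s: <>[](q -> ~r) is T. ✗
t: <>[](q -> ~r) is F. ✓
u: <>[](q -> ~r) is F. ✓
v: <>[](q -> ~r) is T. ✗
w: <>[](q -> ~r) is T. ✗
x: <>[](q -> ~r) is F. ✓
y: <>[](q -> ~r) is T. ✗

{t, u, x}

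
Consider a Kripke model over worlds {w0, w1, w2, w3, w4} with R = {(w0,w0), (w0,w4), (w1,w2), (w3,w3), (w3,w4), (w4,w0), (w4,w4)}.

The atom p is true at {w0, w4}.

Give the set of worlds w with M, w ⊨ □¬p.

{w1, w2}

w0: successors {w0, w4}; ¬p there: w0:F, w4:F. ✗
w1: successors {w2}; ¬p there: w2:T. ✓
w2: no successors, so □¬p holds vacuously. ✓
w3: successors {w3, w4}; ¬p there: w3:T, w4:F. ✗
w4: successors {w0, w4}; ¬p there: w0:F, w4:F. ✗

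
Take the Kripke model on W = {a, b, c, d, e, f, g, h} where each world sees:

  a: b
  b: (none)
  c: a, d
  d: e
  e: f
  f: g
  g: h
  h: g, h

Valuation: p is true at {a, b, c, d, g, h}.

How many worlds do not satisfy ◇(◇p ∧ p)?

4

a: successors {b}; ◇p ∧ p there: b:F. ✗
b: no successors, so ◇(◇p ∧ p) fails. ✗
c: successors {a, d}; ◇p ∧ p there: a:T, d:F. ✓
d: successors {e}; ◇p ∧ p there: e:F. ✗
e: successors {f}; ◇p ∧ p there: f:F. ✗
f: successors {g}; ◇p ∧ p there: g:T. ✓
g: successors {h}; ◇p ∧ p there: h:T. ✓
h: successors {g, h}; ◇p ∧ p there: g:T, h:T. ✓
Satisfying worlds: {c, f, g, h}.
So ◇(◇p ∧ p) fails at the other 4 worlds.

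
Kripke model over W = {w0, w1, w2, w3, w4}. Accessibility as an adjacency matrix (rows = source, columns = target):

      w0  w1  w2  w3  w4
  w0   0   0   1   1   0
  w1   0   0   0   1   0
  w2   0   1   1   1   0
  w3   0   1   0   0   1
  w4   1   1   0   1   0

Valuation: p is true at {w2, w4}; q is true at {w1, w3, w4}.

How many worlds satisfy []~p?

2

w0: successors {w2, w3}; ~p there: w2:F, w3:T. ✗
w1: successors {w3}; ~p there: w3:T. ✓
w2: successors {w1, w2, w3}; ~p there: w1:T, w2:F, w3:T. ✗
w3: successors {w1, w4}; ~p there: w1:T, w4:F. ✗
w4: successors {w0, w1, w3}; ~p there: w0:T, w1:T, w3:T. ✓
Satisfying worlds: {w1, w4}.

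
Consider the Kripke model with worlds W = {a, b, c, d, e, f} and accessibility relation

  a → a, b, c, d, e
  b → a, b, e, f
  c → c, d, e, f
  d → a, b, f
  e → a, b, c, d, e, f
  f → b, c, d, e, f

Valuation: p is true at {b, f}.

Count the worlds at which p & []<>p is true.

a: p is F, []<>p is T. ✗
b: p is T, []<>p is T. ✓
c: p is F, []<>p is T. ✗
d: p is F, []<>p is T. ✗
e: p is F, []<>p is T. ✗
f: p is T, []<>p is T. ✓
Satisfying worlds: {b, f}.

2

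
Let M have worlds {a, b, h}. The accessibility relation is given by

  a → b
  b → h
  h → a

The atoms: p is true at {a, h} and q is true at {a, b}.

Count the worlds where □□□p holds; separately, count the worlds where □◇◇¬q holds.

2 and 1

For □□□p:
a: successors {b}; □□p there: b:T. ✓
b: successors {h}; □□p there: h:F. ✗
h: successors {a}; □□p there: a:T. ✓
— 2 worlds.
For □◇◇¬q:
a: successors {b}; ◇◇¬q there: b:F. ✗
b: successors {h}; ◇◇¬q there: h:F. ✗
h: successors {a}; ◇◇¬q there: a:T. ✓
— 1 world.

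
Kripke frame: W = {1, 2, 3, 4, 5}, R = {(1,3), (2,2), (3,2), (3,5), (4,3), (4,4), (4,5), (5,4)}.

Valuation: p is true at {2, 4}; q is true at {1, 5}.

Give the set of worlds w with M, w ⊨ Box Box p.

{2, 3}

1: successors {3}; Box p there: 3:F. ✗
2: successors {2}; Box p there: 2:T. ✓
3: successors {2, 5}; Box p there: 2:T, 5:T. ✓
4: successors {3, 4, 5}; Box p there: 3:F, 4:F, 5:T. ✗
5: successors {4}; Box p there: 4:F. ✗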